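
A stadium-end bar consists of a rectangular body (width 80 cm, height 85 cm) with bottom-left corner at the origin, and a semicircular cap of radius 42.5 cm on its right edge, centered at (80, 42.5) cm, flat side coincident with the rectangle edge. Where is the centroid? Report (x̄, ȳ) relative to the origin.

x̄ = 57.09 cm, ȳ = 42.50 cm

rectangular body: A = 80 × 85 = 6800.00, centroid at (40.00, 42.50).
semicircular end: A = ½π·42.5² = 2837.25, centroid at (98.04, 42.50).
ΣA = 9637.25 cm², ΣAx̄ = 550157.15 cm³, ΣAȳ = 409583.16 cm³.
x̄ = 550157.15/9637.25 = 57.09 cm; ȳ = 409583.16/9637.25 = 42.50 cm.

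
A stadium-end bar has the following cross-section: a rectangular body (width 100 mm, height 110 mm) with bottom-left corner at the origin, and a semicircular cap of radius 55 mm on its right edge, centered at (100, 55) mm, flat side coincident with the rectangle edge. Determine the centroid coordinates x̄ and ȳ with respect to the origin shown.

rectangular body: A = 100 × 110 = 11000.00, centroid at (50.00, 55.00).
semicircular end: A = ½π·55² = 4751.66, centroid at (123.34, 55.00).
ΣA = 15751.66 mm²
ΣAx̄ = (11000.00)(50.00) + (4751.66)(123.34) = 1136082.56 mm³
ΣAȳ = (11000.00)(55.00) + (4751.66)(55.00) = 866341.24 mm³
x̄ = 1136082.56 / 15751.66 = 72.12 mm
ȳ = 866341.24 / 15751.66 = 55.00 mm

x̄ = 72.12 mm, ȳ = 55.00 mm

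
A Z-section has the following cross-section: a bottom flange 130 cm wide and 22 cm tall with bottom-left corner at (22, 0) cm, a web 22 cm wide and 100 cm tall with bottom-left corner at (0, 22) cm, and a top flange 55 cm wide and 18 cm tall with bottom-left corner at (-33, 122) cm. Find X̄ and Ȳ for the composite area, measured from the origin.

Part | A | x̄ᵢ | ȳᵢ | A·x̄ᵢ | A·ȳᵢ
bottom flange | 2860.00 | 87.00 | 11.00 | 248820.00 | 31460.00
web | 2200.00 | 11.00 | 72.00 | 24200.00 | 158400.00
top flange | 990.00 | -5.50 | 131.00 | -5445.00 | 129690.00
Σ | 6050.00 |  |  | 267575.00 | 319550.00
X̄ = 267575.00 / 6050.00 = 44.23 cm
Ȳ = 319550.00 / 6050.00 = 52.82 cm

X̄ = 44.23 cm, Ȳ = 52.82 cm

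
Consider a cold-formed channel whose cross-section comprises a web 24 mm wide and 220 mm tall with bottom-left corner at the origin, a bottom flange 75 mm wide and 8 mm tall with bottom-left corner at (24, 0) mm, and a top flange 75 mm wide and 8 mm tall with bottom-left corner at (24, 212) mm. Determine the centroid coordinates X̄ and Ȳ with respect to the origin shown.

X̄ = 21.17 mm, Ȳ = 110.00 mm

Part | A | x̄ᵢ | ȳᵢ | A·x̄ᵢ | A·ȳᵢ
web | 5280.00 | 12.00 | 110.00 | 63360.00 | 580800.00
bottom flange | 600.00 | 61.50 | 4.00 | 36900.00 | 2400.00
top flange | 600.00 | 61.50 | 216.00 | 36900.00 | 129600.00
Σ | 6480.00 |  |  | 137160.00 | 712800.00
X̄ = 137160.00 / 6480.00 = 21.17 mm
Ȳ = 712800.00 / 6480.00 = 110.00 mm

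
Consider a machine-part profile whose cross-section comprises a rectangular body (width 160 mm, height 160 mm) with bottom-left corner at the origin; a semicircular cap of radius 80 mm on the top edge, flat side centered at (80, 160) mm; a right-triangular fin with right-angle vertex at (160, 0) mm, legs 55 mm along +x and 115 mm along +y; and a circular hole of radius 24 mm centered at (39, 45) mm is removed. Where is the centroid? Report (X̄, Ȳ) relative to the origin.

rectangular body: A = 160 × 160 = 25600.00, centroid at (80.00, 80.00).
semicircular top: A = ½π·80² = 10053.10, centroid at (80.00, 193.95).
triangular fin: A = ½·55·115 = 3162.50, centroid at (178.33, 38.33).
hole: A = −π·24² = -1809.56, centroid at (39.00, 45.00).
ΣA = 37006.04 mm²
ΣAX̄ = (25600.00)(80.00) + (10053.10)(80.00) + (3162.50)(178.33) + (-1809.56)(39.00) = 3345654.15 mm³
ΣAȲ = (25600.00)(80.00) + (10053.10)(193.95) + (3162.50)(38.33) + (-1809.56)(45.00) = 4037627.86 mm³
X̄ = 3345654.15 / 37006.04 = 90.41 mm
Ȳ = 4037627.86 / 37006.04 = 109.11 mm

X̄ = 90.41 mm, Ȳ = 109.11 mm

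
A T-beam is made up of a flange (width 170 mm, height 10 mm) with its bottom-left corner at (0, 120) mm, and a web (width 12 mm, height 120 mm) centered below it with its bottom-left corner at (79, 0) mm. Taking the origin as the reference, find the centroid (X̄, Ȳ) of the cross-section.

web: A = 12 × 120 = 1440.00, centroid at (85.00, 60.00).
flange: A = 170 × 10 = 1700.00, centroid at (85.00, 125.00).
ΣA = 3140.00 mm²
ΣAX̄ = (1440.00)(85.00) + (1700.00)(85.00) = 266900.00 mm³
ΣAȲ = (1440.00)(60.00) + (1700.00)(125.00) = 298900.00 mm³
X̄ = 266900.00 / 3140.00 = 85.00 mm
Ȳ = 298900.00 / 3140.00 = 95.19 mm

X̄ = 85.00 mm, Ȳ = 95.19 mm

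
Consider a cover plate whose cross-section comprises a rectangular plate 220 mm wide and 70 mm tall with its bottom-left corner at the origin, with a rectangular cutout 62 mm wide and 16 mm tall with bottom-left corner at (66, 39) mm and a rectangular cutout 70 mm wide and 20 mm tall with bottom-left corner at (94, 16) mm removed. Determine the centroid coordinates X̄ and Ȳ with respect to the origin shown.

Part | A | x̄ᵢ | ȳᵢ | A·x̄ᵢ | A·ȳᵢ
plate | 15400.00 | 110.00 | 35.00 | 1694000.00 | 539000.00
hole 1 | -992.00 | 97.00 | 47.00 | -96224.00 | -46624.00
hole 2 | -1400.00 | 129.00 | 26.00 | -180600.00 | -36400.00
Σ | 13008.00 |  |  | 1417176.00 | 455976.00
X̄ = 1417176.00 / 13008.00 = 108.95 mm
Ȳ = 455976.00 / 13008.00 = 35.05 mm

X̄ = 108.95 mm, Ȳ = 35.05 mm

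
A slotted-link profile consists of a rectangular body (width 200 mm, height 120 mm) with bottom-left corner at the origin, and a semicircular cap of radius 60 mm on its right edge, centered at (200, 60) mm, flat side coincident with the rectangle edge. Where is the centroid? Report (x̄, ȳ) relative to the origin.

x̄ = 123.92 mm, ȳ = 60.00 mm

rectangular body: A = 200 × 120 = 24000.00, centroid at (100.00, 60.00).
semicircular end: A = ½π·60² = 5654.87, centroid at (225.46, 60.00).
ΣA = 29654.87 mm², ΣAx̄ = 3674973.36 mm³, ΣAȳ = 1779292.01 mm³.
x̄ = 3674973.36/29654.87 = 123.92 mm; ȳ = 1779292.01/29654.87 = 60.00 mm.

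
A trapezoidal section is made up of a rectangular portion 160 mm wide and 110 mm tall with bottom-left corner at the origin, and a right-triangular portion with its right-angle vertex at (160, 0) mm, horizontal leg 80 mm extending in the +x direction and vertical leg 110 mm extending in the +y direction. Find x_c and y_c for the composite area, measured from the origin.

x_c = 101.33 mm, y_c = 51.33 mm

rectangular portion: A = 160 × 110 = 17600.00, centroid at (80.00, 55.00).
triangular portion: A = ½·80·110 = 4400.00, centroid at (186.67, 36.67).
ΣA = 22000.00 mm², ΣAx_c = 2229333.33 mm³, ΣAy_c = 1129333.33 mm³.
x_c = 2229333.33/22000.00 = 101.33 mm; y_c = 1129333.33/22000.00 = 51.33 mm.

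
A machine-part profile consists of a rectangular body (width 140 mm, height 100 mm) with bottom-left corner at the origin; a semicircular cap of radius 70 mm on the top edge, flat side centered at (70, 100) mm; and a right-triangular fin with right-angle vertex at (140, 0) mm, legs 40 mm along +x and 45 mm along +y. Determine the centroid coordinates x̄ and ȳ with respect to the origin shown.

Part | A | x̄ᵢ | ȳᵢ | A·x̄ᵢ | A·ȳᵢ
rectangular body | 14000.00 | 70.00 | 50.00 | 980000.00 | 700000.00
semicircular top | 7696.90 | 70.00 | 129.71 | 538783.14 | 998356.87
triangular fin | 900.00 | 153.33 | 15.00 | 138000.00 | 13500.00
Σ | 22596.90 |  |  | 1656783.14 | 1711856.87
x̄ = 1656783.14 / 22596.90 = 73.32 mm
ȳ = 1711856.87 / 22596.90 = 75.76 mm

x̄ = 73.32 mm, ȳ = 75.76 mm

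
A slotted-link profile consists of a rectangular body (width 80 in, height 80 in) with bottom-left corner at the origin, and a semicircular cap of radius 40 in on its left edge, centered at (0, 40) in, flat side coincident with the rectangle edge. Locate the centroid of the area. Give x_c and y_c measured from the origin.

rectangular body: A = 80 × 80 = 6400.00, centroid at (40.00, 40.00).
semicircular end: A = ½π·40² = 2513.27, centroid at (-16.98, 40.00).
ΣA = 8913.27 in²
ΣAx_c = (6400.00)(40.00) + (2513.27)(-16.98) = 213333.33 in³
ΣAy_c = (6400.00)(40.00) + (2513.27)(40.00) = 356530.96 in³
x_c = 213333.33 / 8913.27 = 23.93 in
y_c = 356530.96 / 8913.27 = 40.00 in

x_c = 23.93 in, y_c = 40.00 in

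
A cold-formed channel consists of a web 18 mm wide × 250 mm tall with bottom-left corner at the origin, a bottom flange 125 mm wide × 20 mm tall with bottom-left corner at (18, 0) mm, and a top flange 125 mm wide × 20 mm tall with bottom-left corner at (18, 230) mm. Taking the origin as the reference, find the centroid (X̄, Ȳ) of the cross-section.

X̄ = 46.63 mm, Ȳ = 125.00 mm

web: A = 18 × 250 = 4500.00, centroid at (9.00, 125.00).
bottom flange: A = 125 × 20 = 2500.00, centroid at (80.50, 10.00).
top flange: A = 125 × 20 = 2500.00, centroid at (80.50, 240.00).
ΣA = 9500.00 mm²
ΣAX̄ = (4500.00)(9.00) + (2500.00)(80.50) + (2500.00)(80.50) = 443000.00 mm³
ΣAȲ = (4500.00)(125.00) + (2500.00)(10.00) + (2500.00)(240.00) = 1187500.00 mm³
X̄ = 443000.00 / 9500.00 = 46.63 mm
Ȳ = 1187500.00 / 9500.00 = 125.00 mm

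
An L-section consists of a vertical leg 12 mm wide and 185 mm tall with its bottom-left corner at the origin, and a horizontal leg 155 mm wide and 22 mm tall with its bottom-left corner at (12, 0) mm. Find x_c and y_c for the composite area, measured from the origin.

x_c = 56.57 mm, y_c = 43.14 mm

vertical leg: A = 12 × 185 = 2220.00, centroid at (6.00, 92.50).
horizontal leg: A = 155 × 22 = 3410.00, centroid at (89.50, 11.00).
ΣA = 5630.00 mm²
ΣAx_c = (2220.00)(6.00) + (3410.00)(89.50) = 318515.00 mm³
ΣAy_c = (2220.00)(92.50) + (3410.00)(11.00) = 242860.00 mm³
x_c = 318515.00 / 5630.00 = 56.57 mm
y_c = 242860.00 / 5630.00 = 43.14 mm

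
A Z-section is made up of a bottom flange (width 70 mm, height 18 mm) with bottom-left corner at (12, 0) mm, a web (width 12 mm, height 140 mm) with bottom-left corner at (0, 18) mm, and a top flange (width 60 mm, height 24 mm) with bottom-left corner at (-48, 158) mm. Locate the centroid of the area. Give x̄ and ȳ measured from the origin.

x̄ = 9.90 mm, ȳ = 92.23 mm

Part | A | x̄ᵢ | ȳᵢ | A·x̄ᵢ | A·ȳᵢ
bottom flange | 1260.00 | 47.00 | 9.00 | 59220.00 | 11340.00
web | 1680.00 | 6.00 | 88.00 | 10080.00 | 147840.00
top flange | 1440.00 | -18.00 | 170.00 | -25920.00 | 244800.00
Σ | 4380.00 |  |  | 43380.00 | 403980.00
x̄ = 43380.00 / 4380.00 = 9.90 mm
ȳ = 403980.00 / 4380.00 = 92.23 mm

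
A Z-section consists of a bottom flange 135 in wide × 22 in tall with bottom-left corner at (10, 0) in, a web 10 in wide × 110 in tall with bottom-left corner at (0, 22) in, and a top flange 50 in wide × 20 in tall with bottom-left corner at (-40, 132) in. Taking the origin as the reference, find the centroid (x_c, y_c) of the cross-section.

bottom flange: A = 135 × 22 = 2970.00, centroid at (77.50, 11.00).
web: A = 10 × 110 = 1100.00, centroid at (5.00, 77.00).
top flange: A = 50 × 20 = 1000.00, centroid at (-15.00, 142.00).
ΣA = 5070.00 in²
ΣAx_c = (2970.00)(77.50) + (1100.00)(5.00) + (1000.00)(-15.00) = 220675.00 in³
ΣAy_c = (2970.00)(11.00) + (1100.00)(77.00) + (1000.00)(142.00) = 259370.00 in³
x_c = 220675.00 / 5070.00 = 43.53 in
y_c = 259370.00 / 5070.00 = 51.16 in

x_c = 43.53 in, y_c = 51.16 in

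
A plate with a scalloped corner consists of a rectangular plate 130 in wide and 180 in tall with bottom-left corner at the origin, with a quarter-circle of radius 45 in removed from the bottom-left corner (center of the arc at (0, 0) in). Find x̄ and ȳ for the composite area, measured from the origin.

x̄ = 68.35 in, ȳ = 95.17 in

Part | A | x̄ᵢ | ȳᵢ | A·x̄ᵢ | A·ȳᵢ
plate | 23400.00 | 65.00 | 90.00 | 1521000.00 | 2106000.00
removed quarter-circle | -1590.43 | 19.10 | 19.10 | -30375.00 | -30375.00
Σ | 21809.57 |  |  | 1490625.00 | 2075625.00
x̄ = 1490625.00 / 21809.57 = 68.35 in
ȳ = 2075625.00 / 21809.57 = 95.17 in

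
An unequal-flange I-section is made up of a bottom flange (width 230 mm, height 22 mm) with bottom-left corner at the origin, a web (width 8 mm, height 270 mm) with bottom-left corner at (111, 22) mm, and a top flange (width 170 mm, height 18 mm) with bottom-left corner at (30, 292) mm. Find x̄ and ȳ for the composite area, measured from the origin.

bottom flange: A = 230 × 22 = 5060.00, centroid at (115.00, 11.00).
web: A = 8 × 270 = 2160.00, centroid at (115.00, 157.00).
top flange: A = 170 × 18 = 3060.00, centroid at (115.00, 301.00).
ΣA = 10280.00 mm², ΣAx̄ = 1182200.00 mm³, ΣAȳ = 1315840.00 mm³.
x̄ = 1182200.00/10280.00 = 115.00 mm; ȳ = 1315840.00/10280.00 = 128.00 mm.

x̄ = 115.00 mm, ȳ = 128.00 mm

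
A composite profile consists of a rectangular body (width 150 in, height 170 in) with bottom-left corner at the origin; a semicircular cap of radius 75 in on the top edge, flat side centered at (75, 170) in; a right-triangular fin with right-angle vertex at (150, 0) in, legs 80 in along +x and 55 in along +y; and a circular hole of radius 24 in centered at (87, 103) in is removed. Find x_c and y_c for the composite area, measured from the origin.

rectangular body: A = 150 × 170 = 25500.00, centroid at (75.00, 85.00).
semicircular top: A = ½π·75² = 8835.73, centroid at (75.00, 201.83).
triangular fin: A = ½·80·55 = 2200.00, centroid at (176.67, 18.33).
hole: A = −π·24² = -1809.56, centroid at (87.00, 103.00).
ΣA = 34726.17 in²
ΣAx_c = (25500.00)(75.00) + (8835.73)(75.00) + (2200.00)(176.67) + (-1809.56)(87.00) = 2806414.88 in³
ΣAy_c = (25500.00)(85.00) + (8835.73)(201.83) + (2200.00)(18.33) + (-1809.56)(103.00) = 3804772.91 in³
x_c = 2806414.88 / 34726.17 = 80.82 in
y_c = 3804772.91 / 34726.17 = 109.56 in

x_c = 80.82 in, y_c = 109.56 in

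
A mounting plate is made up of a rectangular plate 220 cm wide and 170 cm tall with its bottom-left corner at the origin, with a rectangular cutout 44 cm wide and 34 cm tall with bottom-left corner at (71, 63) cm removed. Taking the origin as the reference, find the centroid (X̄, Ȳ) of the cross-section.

X̄ = 110.71 cm, Ȳ = 85.21 cm

plate: A = 220 × 170 = 37400.00, centroid at (110.00, 85.00).
hole: A = −(44 × 34) = -1496.00, centroid at (93.00, 80.00).
ΣA = 35904.00 cm²
ΣAX̄ = (37400.00)(110.00) + (-1496.00)(93.00) = 3974872.00 cm³
ΣAȲ = (37400.00)(85.00) + (-1496.00)(80.00) = 3059320.00 cm³
X̄ = 3974872.00 / 35904.00 = 110.71 cm
Ȳ = 3059320.00 / 35904.00 = 85.21 cm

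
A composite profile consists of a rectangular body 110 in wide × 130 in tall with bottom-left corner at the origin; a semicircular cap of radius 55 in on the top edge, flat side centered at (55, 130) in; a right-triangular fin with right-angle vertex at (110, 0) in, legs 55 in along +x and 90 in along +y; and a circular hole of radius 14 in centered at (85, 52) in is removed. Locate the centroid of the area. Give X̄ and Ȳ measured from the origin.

rectangular body: A = 110 × 130 = 14300.00, centroid at (55.00, 65.00).
semicircular top: A = ½π·55² = 4751.66, centroid at (55.00, 153.34).
triangular fin: A = ½·55·90 = 2475.00, centroid at (128.33, 30.00).
hole: A = −π·14² = -615.75, centroid at (85.00, 52.00).
ΣA = 20910.91 in², ΣAX̄ = 1313127.31 in³, ΣAȲ = 1700363.21 in³.
X̄ = 1313127.31/20910.91 = 62.80 in; Ȳ = 1700363.21/20910.91 = 81.31 in.

X̄ = 62.80 in, Ȳ = 81.31 in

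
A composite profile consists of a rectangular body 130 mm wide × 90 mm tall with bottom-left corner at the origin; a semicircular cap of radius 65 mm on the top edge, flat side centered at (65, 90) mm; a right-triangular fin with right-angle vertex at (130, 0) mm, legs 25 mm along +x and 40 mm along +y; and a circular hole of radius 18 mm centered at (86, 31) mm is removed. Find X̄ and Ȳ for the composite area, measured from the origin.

X̄ = 65.86 mm, Ȳ = 71.95 mm

rectangular body: A = 130 × 90 = 11700.00, centroid at (65.00, 45.00).
semicircular top: A = ½π·65² = 6636.61, centroid at (65.00, 117.59).
triangular fin: A = ½·25·40 = 500.00, centroid at (138.33, 13.33).
hole: A = −π·18² = -1017.88, centroid at (86.00, 31.00).
ΣA = 17818.74 mm²
ΣAX̄ = (11700.00)(65.00) + (6636.61)(65.00) + (500.00)(138.33) + (-1017.88)(86.00) = 1173509.27 mm³
ΣAȲ = (11700.00)(45.00) + (6636.61)(117.59) + (500.00)(13.33) + (-1017.88)(31.00) = 1281991.15 mm³
X̄ = 1173509.27 / 17818.74 = 65.86 mm
Ȳ = 1281991.15 / 17818.74 = 71.95 mm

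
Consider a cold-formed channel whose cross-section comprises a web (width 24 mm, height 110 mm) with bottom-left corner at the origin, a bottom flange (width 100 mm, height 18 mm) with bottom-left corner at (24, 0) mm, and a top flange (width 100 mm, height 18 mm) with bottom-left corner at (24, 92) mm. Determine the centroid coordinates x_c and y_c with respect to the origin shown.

x_c = 47.77 mm, y_c = 55.00 mm

web: A = 24 × 110 = 2640.00, centroid at (12.00, 55.00).
bottom flange: A = 100 × 18 = 1800.00, centroid at (74.00, 9.00).
top flange: A = 100 × 18 = 1800.00, centroid at (74.00, 101.00).
ΣA = 6240.00 mm²
ΣAx_c = (2640.00)(12.00) + (1800.00)(74.00) + (1800.00)(74.00) = 298080.00 mm³
ΣAy_c = (2640.00)(55.00) + (1800.00)(9.00) + (1800.00)(101.00) = 343200.00 mm³
x_c = 298080.00 / 6240.00 = 47.77 mm
y_c = 343200.00 / 6240.00 = 55.00 mm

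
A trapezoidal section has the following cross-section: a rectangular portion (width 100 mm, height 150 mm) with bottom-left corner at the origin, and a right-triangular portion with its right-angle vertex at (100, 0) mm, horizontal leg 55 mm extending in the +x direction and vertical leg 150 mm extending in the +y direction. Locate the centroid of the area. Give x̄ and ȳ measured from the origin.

Part | A | x̄ᵢ | ȳᵢ | A·x̄ᵢ | A·ȳᵢ
rectangular portion | 15000.00 | 50.00 | 75.00 | 750000.00 | 1125000.00
triangular portion | 4125.00 | 118.33 | 50.00 | 488125.00 | 206250.00
Σ | 19125.00 |  |  | 1238125.00 | 1331250.00
x̄ = 1238125.00 / 19125.00 = 64.74 mm
ȳ = 1331250.00 / 19125.00 = 69.61 mm

x̄ = 64.74 mm, ȳ = 69.61 mm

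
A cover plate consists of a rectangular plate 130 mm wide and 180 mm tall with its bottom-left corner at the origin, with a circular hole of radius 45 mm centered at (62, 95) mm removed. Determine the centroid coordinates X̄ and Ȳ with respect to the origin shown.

X̄ = 66.12 mm, Ȳ = 88.13 mm

plate: A = 130 × 180 = 23400.00, centroid at (65.00, 90.00).
hole: A = −π·45² = -6361.73, centroid at (62.00, 95.00).
ΣA = 17038.27 mm², ΣAX̄ = 1126573.04 mm³, ΣAȲ = 1501636.11 mm³.
X̄ = 1126573.04/17038.27 = 66.12 mm; Ȳ = 1501636.11/17038.27 = 88.13 mm.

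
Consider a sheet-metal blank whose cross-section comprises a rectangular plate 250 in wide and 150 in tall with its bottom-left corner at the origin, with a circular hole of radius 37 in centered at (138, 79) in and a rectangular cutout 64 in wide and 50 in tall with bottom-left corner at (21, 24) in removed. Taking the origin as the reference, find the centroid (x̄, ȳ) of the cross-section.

x̄ = 130.82 in, ȳ = 77.20 in

Part | A | x̄ᵢ | ȳᵢ | A·x̄ᵢ | A·ȳᵢ
plate | 37500.00 | 125.00 | 75.00 | 4687500.00 | 2812500.00
hole 1 | -4300.84 | 138.00 | 79.00 | -593515.97 | -339766.39
hole 2 | -3200.00 | 53.00 | 49.00 | -169600.00 | -156800.00
Σ | 29999.16 |  |  | 3924384.03 | 2315933.61
x̄ = 3924384.03 / 29999.16 = 130.82 in
ȳ = 2315933.61 / 29999.16 = 77.20 in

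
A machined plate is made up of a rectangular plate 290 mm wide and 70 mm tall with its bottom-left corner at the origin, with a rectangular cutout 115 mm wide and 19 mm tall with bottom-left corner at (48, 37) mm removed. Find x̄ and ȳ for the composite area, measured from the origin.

Part | A | x̄ᵢ | ȳᵢ | A·x̄ᵢ | A·ȳᵢ
plate | 20300.00 | 145.00 | 35.00 | 2943500.00 | 710500.00
hole | -2185.00 | 105.50 | 46.50 | -230517.50 | -101602.50
Σ | 18115.00 |  |  | 2712982.50 | 608897.50
x̄ = 2712982.50 / 18115.00 = 149.76 mm
ȳ = 608897.50 / 18115.00 = 33.61 mm

x̄ = 149.76 mm, ȳ = 33.61 mm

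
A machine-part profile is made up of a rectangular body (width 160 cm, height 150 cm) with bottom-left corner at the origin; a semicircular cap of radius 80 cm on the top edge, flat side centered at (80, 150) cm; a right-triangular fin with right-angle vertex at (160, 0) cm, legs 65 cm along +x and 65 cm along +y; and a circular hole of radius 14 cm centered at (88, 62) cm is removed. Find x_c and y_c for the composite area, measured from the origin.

x_c = 85.90 cm, y_c = 102.87 cm

rectangular body: A = 160 × 150 = 24000.00, centroid at (80.00, 75.00).
semicircular top: A = ½π·80² = 10053.10, centroid at (80.00, 183.95).
triangular fin: A = ½·65·65 = 2112.50, centroid at (181.67, 21.67).
hole: A = −π·14² = -615.75, centroid at (88.00, 62.00).
ΣA = 35549.84 cm²
ΣAx_c = (24000.00)(80.00) + (10053.10)(80.00) + (2112.50)(181.67) + (-615.75)(88.00) = 3053832.36 cm³
ΣAy_c = (24000.00)(75.00) + (10053.10)(183.95) + (2112.50)(21.67) + (-615.75)(62.00) = 3656892.01 cm³
x_c = 3053832.36 / 35549.84 = 85.90 cm
y_c = 3656892.01 / 35549.84 = 102.87 cm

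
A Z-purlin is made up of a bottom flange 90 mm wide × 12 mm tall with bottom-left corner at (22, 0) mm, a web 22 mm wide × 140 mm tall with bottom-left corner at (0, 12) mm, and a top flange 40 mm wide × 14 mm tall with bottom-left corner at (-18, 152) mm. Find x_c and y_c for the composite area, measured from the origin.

bottom flange: A = 90 × 12 = 1080.00, centroid at (67.00, 6.00).
web: A = 22 × 140 = 3080.00, centroid at (11.00, 82.00).
top flange: A = 40 × 14 = 560.00, centroid at (2.00, 159.00).
ΣA = 4720.00 mm², ΣAx_c = 107360.00 mm³, ΣAy_c = 348080.00 mm³.
x_c = 107360.00/4720.00 = 22.75 mm; y_c = 348080.00/4720.00 = 73.75 mm.

x_c = 22.75 mm, y_c = 73.75 mm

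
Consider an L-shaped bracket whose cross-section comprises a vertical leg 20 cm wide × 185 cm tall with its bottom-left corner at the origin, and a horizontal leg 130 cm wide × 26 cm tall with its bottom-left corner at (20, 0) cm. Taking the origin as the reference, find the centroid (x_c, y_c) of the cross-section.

x_c = 45.81 cm, y_c = 54.55 cm

Part | A | x̄ᵢ | ȳᵢ | A·x̄ᵢ | A·ȳᵢ
vertical leg | 3700.00 | 10.00 | 92.50 | 37000.00 | 342250.00
horizontal leg | 3380.00 | 85.00 | 13.00 | 287300.00 | 43940.00
Σ | 7080.00 |  |  | 324300.00 | 386190.00
x_c = 324300.00 / 7080.00 = 45.81 cm
y_c = 386190.00 / 7080.00 = 54.55 cm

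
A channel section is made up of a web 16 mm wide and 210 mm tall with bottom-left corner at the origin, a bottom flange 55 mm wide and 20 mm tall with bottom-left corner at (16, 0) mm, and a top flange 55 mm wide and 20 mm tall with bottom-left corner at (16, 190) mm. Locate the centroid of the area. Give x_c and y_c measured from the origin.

x_c = 22.05 mm, y_c = 105.00 mm

web: A = 16 × 210 = 3360.00, centroid at (8.00, 105.00).
bottom flange: A = 55 × 20 = 1100.00, centroid at (43.50, 10.00).
top flange: A = 55 × 20 = 1100.00, centroid at (43.50, 200.00).
ΣA = 5560.00 mm², ΣAx_c = 122580.00 mm³, ΣAy_c = 583800.00 mm³.
x_c = 122580.00/5560.00 = 22.05 mm; y_c = 583800.00/5560.00 = 105.00 mm.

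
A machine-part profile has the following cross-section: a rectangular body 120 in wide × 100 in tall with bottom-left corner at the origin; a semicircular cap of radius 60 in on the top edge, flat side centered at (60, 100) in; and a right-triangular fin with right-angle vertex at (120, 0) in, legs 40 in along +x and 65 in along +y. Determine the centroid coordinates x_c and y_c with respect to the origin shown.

x_c = 65.03 in, y_c = 70.57 in

rectangular body: A = 120 × 100 = 12000.00, centroid at (60.00, 50.00).
semicircular top: A = ½π·60² = 5654.87, centroid at (60.00, 125.46).
triangular fin: A = ½·40·65 = 1300.00, centroid at (133.33, 21.67).
ΣA = 18954.87 in²
ΣAx_c = (12000.00)(60.00) + (5654.87)(60.00) + (1300.00)(133.33) = 1232625.34 in³
ΣAy_c = (12000.00)(50.00) + (5654.87)(125.46) + (1300.00)(21.67) = 1337653.34 in³
x_c = 1232625.34 / 18954.87 = 65.03 in
y_c = 1337653.34 / 18954.87 = 70.57 in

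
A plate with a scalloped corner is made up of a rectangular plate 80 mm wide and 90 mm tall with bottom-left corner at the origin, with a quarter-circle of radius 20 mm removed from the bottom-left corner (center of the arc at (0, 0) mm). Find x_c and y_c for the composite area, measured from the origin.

Part | A | x̄ᵢ | ȳᵢ | A·x̄ᵢ | A·ȳᵢ
plate | 7200.00 | 40.00 | 45.00 | 288000.00 | 324000.00
removed quarter-circle | -314.16 | 8.49 | 8.49 | -2666.67 | -2666.67
Σ | 6885.84 |  |  | 285333.33 | 321333.33
x_c = 285333.33 / 6885.84 = 41.44 mm
y_c = 321333.33 / 6885.84 = 46.67 mm

x_c = 41.44 mm, y_c = 46.67 mm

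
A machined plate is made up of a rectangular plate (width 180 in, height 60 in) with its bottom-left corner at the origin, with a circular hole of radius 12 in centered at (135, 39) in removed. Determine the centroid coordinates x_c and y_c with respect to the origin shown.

plate: A = 180 × 60 = 10800.00, centroid at (90.00, 30.00).
hole: A = −π·12² = -452.39, centroid at (135.00, 39.00).
ΣA = 10347.61 in²
ΣAx_c = (10800.00)(90.00) + (-452.39)(135.00) = 910927.44 in³
ΣAy_c = (10800.00)(30.00) + (-452.39)(39.00) = 306356.82 in³
x_c = 910927.44 / 10347.61 = 88.03 in
y_c = 306356.82 / 10347.61 = 29.61 in

x_c = 88.03 in, y_c = 29.61 in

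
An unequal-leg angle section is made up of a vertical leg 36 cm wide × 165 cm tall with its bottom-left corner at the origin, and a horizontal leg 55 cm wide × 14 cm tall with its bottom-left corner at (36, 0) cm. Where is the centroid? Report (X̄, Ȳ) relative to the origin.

X̄ = 23.22 cm, Ȳ = 73.84 cm

Part | A | x̄ᵢ | ȳᵢ | A·x̄ᵢ | A·ȳᵢ
vertical leg | 5940.00 | 18.00 | 82.50 | 106920.00 | 490050.00
horizontal leg | 770.00 | 63.50 | 7.00 | 48895.00 | 5390.00
Σ | 6710.00 |  |  | 155815.00 | 495440.00
X̄ = 155815.00 / 6710.00 = 23.22 cm
Ȳ = 495440.00 / 6710.00 = 73.84 cm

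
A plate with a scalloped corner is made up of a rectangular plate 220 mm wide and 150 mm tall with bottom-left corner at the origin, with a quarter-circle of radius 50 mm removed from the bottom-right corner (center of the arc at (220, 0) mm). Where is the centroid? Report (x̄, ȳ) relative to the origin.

x̄ = 104.38 mm, ȳ = 78.40 mm

Part | A | x̄ᵢ | ȳᵢ | A·x̄ᵢ | A·ȳᵢ
plate | 33000.00 | 110.00 | 75.00 | 3630000.00 | 2475000.00
removed quarter-circle | -1963.50 | 198.78 | 21.22 | -390302.32 | -41666.67
Σ | 31036.50 |  |  | 3239697.68 | 2433333.33
x̄ = 3239697.68 / 31036.50 = 104.38 mm
ȳ = 2433333.33 / 31036.50 = 78.40 mm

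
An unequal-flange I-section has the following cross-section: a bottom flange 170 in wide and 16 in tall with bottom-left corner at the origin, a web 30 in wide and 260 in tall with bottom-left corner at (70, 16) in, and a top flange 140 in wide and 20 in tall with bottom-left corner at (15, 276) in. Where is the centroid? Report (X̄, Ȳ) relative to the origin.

X̄ = 85.00 in, Ȳ = 147.25 in

bottom flange: A = 170 × 16 = 2720.00, centroid at (85.00, 8.00).
web: A = 30 × 260 = 7800.00, centroid at (85.00, 146.00).
top flange: A = 140 × 20 = 2800.00, centroid at (85.00, 286.00).
ΣA = 13320.00 in², ΣAX̄ = 1132200.00 in³, ΣAȲ = 1961360.00 in³.
X̄ = 1132200.00/13320.00 = 85.00 in; Ȳ = 1961360.00/13320.00 = 147.25 in.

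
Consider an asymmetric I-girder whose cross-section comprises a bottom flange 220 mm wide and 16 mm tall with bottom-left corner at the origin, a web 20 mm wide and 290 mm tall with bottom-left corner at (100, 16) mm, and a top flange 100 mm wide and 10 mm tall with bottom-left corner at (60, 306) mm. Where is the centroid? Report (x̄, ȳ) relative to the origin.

bottom flange: A = 220 × 16 = 3520.00, centroid at (110.00, 8.00).
web: A = 20 × 290 = 5800.00, centroid at (110.00, 161.00).
top flange: A = 100 × 10 = 1000.00, centroid at (110.00, 311.00).
ΣA = 10320.00 mm²
ΣAx̄ = (3520.00)(110.00) + (5800.00)(110.00) + (1000.00)(110.00) = 1135200.00 mm³
ΣAȳ = (3520.00)(8.00) + (5800.00)(161.00) + (1000.00)(311.00) = 1272960.00 mm³
x̄ = 1135200.00 / 10320.00 = 110.00 mm
ȳ = 1272960.00 / 10320.00 = 123.35 mm

x̄ = 110.00 mm, ȳ = 123.35 mm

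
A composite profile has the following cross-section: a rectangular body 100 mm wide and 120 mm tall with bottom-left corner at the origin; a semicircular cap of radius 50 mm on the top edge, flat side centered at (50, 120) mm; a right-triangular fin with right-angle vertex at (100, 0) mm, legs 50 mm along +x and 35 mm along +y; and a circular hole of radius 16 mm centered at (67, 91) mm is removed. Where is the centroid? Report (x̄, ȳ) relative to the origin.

x̄ = 52.79 mm, ȳ = 75.74 mm

Part | A | x̄ᵢ | ȳᵢ | A·x̄ᵢ | A·ȳᵢ
rectangular body | 12000.00 | 50.00 | 60.00 | 600000.00 | 720000.00
semicircular top | 3926.99 | 50.00 | 141.22 | 196349.54 | 554572.23
triangular fin | 875.00 | 116.67 | 11.67 | 102083.33 | 10208.33
hole | -804.25 | 67.00 | 91.00 | -53884.60 | -73186.54
Σ | 15997.74 |  |  | 844548.28 | 1211594.02
x̄ = 844548.28 / 15997.74 = 52.79 mm
ȳ = 1211594.02 / 15997.74 = 75.74 mm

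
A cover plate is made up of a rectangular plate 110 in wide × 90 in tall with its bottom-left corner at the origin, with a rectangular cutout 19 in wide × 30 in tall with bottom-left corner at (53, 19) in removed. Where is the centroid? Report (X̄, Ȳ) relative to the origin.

plate: A = 110 × 90 = 9900.00, centroid at (55.00, 45.00).
hole: A = −(19 × 30) = -570.00, centroid at (62.50, 34.00).
ΣA = 9330.00 in²
ΣAX̄ = (9900.00)(55.00) + (-570.00)(62.50) = 508875.00 in³
ΣAȲ = (9900.00)(45.00) + (-570.00)(34.00) = 426120.00 in³
X̄ = 508875.00 / 9330.00 = 54.54 in
Ȳ = 426120.00 / 9330.00 = 45.67 in

X̄ = 54.54 in, Ȳ = 45.67 in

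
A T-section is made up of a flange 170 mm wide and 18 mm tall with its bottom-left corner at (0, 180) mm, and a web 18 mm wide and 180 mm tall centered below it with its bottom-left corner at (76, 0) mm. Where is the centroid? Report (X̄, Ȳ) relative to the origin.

X̄ = 85.00 mm, Ȳ = 138.09 mm

web: A = 18 × 180 = 3240.00, centroid at (85.00, 90.00).
flange: A = 170 × 18 = 3060.00, centroid at (85.00, 189.00).
ΣA = 6300.00 mm², ΣAX̄ = 535500.00 mm³, ΣAȲ = 869940.00 mm³.
X̄ = 535500.00/6300.00 = 85.00 mm; Ȳ = 869940.00/6300.00 = 138.09 mm.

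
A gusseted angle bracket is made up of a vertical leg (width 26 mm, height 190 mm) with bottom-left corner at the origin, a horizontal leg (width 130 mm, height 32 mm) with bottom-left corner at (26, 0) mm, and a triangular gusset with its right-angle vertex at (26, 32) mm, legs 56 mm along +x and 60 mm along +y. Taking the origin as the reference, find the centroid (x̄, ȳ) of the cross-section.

Part | A | x̄ᵢ | ȳᵢ | A·x̄ᵢ | A·ȳᵢ
vertical leg | 4940.00 | 13.00 | 95.00 | 64220.00 | 469300.00
horizontal leg | 4160.00 | 91.00 | 16.00 | 378560.00 | 66560.00
gusset | 1680.00 | 44.67 | 52.00 | 75040.00 | 87360.00
Σ | 10780.00 |  |  | 517820.00 | 623220.00
x̄ = 517820.00 / 10780.00 = 48.04 mm
ȳ = 623220.00 / 10780.00 = 57.81 mm

x̄ = 48.04 mm, ȳ = 57.81 mm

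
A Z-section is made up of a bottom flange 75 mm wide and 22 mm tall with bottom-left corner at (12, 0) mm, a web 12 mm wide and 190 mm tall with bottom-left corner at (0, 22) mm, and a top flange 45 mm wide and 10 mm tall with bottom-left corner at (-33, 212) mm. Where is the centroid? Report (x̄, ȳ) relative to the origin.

bottom flange: A = 75 × 22 = 1650.00, centroid at (49.50, 11.00).
web: A = 12 × 190 = 2280.00, centroid at (6.00, 117.00).
top flange: A = 45 × 10 = 450.00, centroid at (-10.50, 217.00).
ΣA = 4380.00 mm², ΣAx̄ = 90630.00 mm³, ΣAȳ = 382560.00 mm³.
x̄ = 90630.00/4380.00 = 20.69 mm; ȳ = 382560.00/4380.00 = 87.34 mm.

x̄ = 20.69 mm, ȳ = 87.34 mm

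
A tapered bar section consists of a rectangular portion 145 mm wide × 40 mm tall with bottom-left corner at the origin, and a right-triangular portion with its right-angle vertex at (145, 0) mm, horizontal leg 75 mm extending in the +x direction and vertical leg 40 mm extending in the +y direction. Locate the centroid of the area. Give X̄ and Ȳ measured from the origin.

X̄ = 92.53 mm, Ȳ = 18.63 mm

rectangular portion: A = 145 × 40 = 5800.00, centroid at (72.50, 20.00).
triangular portion: A = ½·75·40 = 1500.00, centroid at (170.00, 13.33).
ΣA = 7300.00 mm²
ΣAX̄ = (5800.00)(72.50) + (1500.00)(170.00) = 675500.00 mm³
ΣAȲ = (5800.00)(20.00) + (1500.00)(13.33) = 136000.00 mm³
X̄ = 675500.00 / 7300.00 = 92.53 mm
Ȳ = 136000.00 / 7300.00 = 18.63 mm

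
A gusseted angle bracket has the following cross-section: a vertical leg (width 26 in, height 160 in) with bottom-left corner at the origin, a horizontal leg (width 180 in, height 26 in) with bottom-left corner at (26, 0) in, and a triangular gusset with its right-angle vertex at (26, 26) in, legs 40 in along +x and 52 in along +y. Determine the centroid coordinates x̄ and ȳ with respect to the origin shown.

vertical leg: A = 26 × 160 = 4160.00, centroid at (13.00, 80.00).
horizontal leg: A = 180 × 26 = 4680.00, centroid at (116.00, 13.00).
gusset: A = ½·40·52 = 1040.00, centroid at (39.33, 43.33).
ΣA = 9880.00 in², ΣAx̄ = 637866.67 in³, ΣAȳ = 438706.67 in³.
x̄ = 637866.67/9880.00 = 64.56 in; ȳ = 438706.67/9880.00 = 44.40 in.

x̄ = 64.56 in, ȳ = 44.40 in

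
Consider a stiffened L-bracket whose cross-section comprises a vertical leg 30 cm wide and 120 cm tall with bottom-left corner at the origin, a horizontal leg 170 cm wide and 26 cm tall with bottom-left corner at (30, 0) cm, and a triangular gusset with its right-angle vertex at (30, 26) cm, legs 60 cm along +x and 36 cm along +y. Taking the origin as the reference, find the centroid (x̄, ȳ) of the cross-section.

x̄ = 67.73 cm, ȳ = 34.56 cm

Part | A | x̄ᵢ | ȳᵢ | A·x̄ᵢ | A·ȳᵢ
vertical leg | 3600.00 | 15.00 | 60.00 | 54000.00 | 216000.00
horizontal leg | 4420.00 | 115.00 | 13.00 | 508300.00 | 57460.00
gusset | 1080.00 | 50.00 | 38.00 | 54000.00 | 41040.00
Σ | 9100.00 |  |  | 616300.00 | 314500.00
x̄ = 616300.00 / 9100.00 = 67.73 cm
ȳ = 314500.00 / 9100.00 = 34.56 cm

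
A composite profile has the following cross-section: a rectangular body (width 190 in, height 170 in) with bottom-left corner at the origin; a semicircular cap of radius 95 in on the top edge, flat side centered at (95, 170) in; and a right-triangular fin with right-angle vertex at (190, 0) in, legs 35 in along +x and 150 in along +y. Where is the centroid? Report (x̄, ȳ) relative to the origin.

x̄ = 100.70 in, ȳ = 119.31 in

Part | A | x̄ᵢ | ȳᵢ | A·x̄ᵢ | A·ȳᵢ
rectangular body | 32300.00 | 95.00 | 85.00 | 3068500.00 | 2745500.00
semicircular top | 14176.44 | 95.00 | 210.32 | 1346761.50 | 2981577.60
triangular fin | 2625.00 | 201.67 | 50.00 | 529375.00 | 131250.00
Σ | 49101.44 |  |  | 4944636.50 | 5858327.60
x̄ = 4944636.50 / 49101.44 = 100.70 in
ȳ = 5858327.60 / 49101.44 = 119.31 in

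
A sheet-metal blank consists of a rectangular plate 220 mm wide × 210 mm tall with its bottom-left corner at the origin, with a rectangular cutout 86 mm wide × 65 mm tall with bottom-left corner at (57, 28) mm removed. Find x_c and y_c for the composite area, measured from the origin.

x_c = 111.38 mm, y_c = 111.13 mm

plate: A = 220 × 210 = 46200.00, centroid at (110.00, 105.00).
hole: A = −(86 × 65) = -5590.00, centroid at (100.00, 60.50).
ΣA = 40610.00 mm², ΣAx_c = 4523000.00 mm³, ΣAy_c = 4512805.00 mm³.
x_c = 4523000.00/40610.00 = 111.38 mm; y_c = 4512805.00/40610.00 = 111.13 mm.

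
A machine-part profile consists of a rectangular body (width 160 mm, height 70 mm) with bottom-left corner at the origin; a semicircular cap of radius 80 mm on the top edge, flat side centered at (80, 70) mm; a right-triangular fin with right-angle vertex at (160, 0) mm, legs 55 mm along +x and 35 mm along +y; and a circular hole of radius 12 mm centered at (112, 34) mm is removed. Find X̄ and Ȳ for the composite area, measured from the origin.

Part | A | x̄ᵢ | ȳᵢ | A·x̄ᵢ | A·ȳᵢ
rectangular body | 11200.00 | 80.00 | 35.00 | 896000.00 | 392000.00
semicircular top | 10053.10 | 80.00 | 103.95 | 804247.72 | 1045050.09
triangular fin | 962.50 | 178.33 | 11.67 | 171645.83 | 11229.17
hole | -452.39 | 112.00 | 34.00 | -50667.61 | -15381.24
Σ | 21763.21 |  |  | 1821225.95 | 1432898.02
X̄ = 1821225.95 / 21763.21 = 83.68 mm
Ȳ = 1432898.02 / 21763.21 = 65.84 mm

X̄ = 83.68 mm, Ȳ = 65.84 mm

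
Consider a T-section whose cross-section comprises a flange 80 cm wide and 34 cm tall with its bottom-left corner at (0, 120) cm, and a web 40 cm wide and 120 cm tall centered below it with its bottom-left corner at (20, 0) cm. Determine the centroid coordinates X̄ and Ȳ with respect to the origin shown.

web: A = 40 × 120 = 4800.00, centroid at (40.00, 60.00).
flange: A = 80 × 34 = 2720.00, centroid at (40.00, 137.00).
ΣA = 7520.00 cm²
ΣAX̄ = (4800.00)(40.00) + (2720.00)(40.00) = 300800.00 cm³
ΣAȲ = (4800.00)(60.00) + (2720.00)(137.00) = 660640.00 cm³
X̄ = 300800.00 / 7520.00 = 40.00 cm
Ȳ = 660640.00 / 7520.00 = 87.85 cm

X̄ = 40.00 cm, Ȳ = 87.85 cm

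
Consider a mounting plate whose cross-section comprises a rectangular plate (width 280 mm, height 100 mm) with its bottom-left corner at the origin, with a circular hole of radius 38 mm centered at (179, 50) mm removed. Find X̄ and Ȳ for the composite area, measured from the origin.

X̄ = 132.46 mm, Ȳ = 50.00 mm

plate: A = 280 × 100 = 28000.00, centroid at (140.00, 50.00).
hole: A = −π·38² = -4536.46, centroid at (179.00, 50.00).
ΣA = 23463.54 mm²
ΣAX̄ = (28000.00)(140.00) + (-4536.46)(179.00) = 3107973.70 mm³
ΣAȲ = (28000.00)(50.00) + (-4536.46)(50.00) = 1173177.01 mm³
X̄ = 3107973.70 / 23463.54 = 132.46 mm
Ȳ = 1173177.01 / 23463.54 = 50.00 mm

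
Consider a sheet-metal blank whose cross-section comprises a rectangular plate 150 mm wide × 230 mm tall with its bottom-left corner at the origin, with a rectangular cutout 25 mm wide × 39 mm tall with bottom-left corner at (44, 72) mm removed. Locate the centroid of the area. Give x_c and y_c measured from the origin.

x_c = 75.54 mm, y_c = 115.68 mm

plate: A = 150 × 230 = 34500.00, centroid at (75.00, 115.00).
hole: A = −(25 × 39) = -975.00, centroid at (56.50, 91.50).
ΣA = 33525.00 mm²
ΣAx_c = (34500.00)(75.00) + (-975.00)(56.50) = 2532412.50 mm³
ΣAy_c = (34500.00)(115.00) + (-975.00)(91.50) = 3878287.50 mm³
x_c = 2532412.50 / 33525.00 = 75.54 mm
y_c = 3878287.50 / 33525.00 = 115.68 mm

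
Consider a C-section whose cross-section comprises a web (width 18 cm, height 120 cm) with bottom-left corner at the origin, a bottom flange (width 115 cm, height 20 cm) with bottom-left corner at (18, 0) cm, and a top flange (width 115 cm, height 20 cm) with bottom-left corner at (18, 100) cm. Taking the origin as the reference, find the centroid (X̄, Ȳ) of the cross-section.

X̄ = 54.25 cm, Ȳ = 60.00 cm

Part | A | x̄ᵢ | ȳᵢ | A·x̄ᵢ | A·ȳᵢ
web | 2160.00 | 9.00 | 60.00 | 19440.00 | 129600.00
bottom flange | 2300.00 | 75.50 | 10.00 | 173650.00 | 23000.00
top flange | 2300.00 | 75.50 | 110.00 | 173650.00 | 253000.00
Σ | 6760.00 |  |  | 366740.00 | 405600.00
X̄ = 366740.00 / 6760.00 = 54.25 cm
Ȳ = 405600.00 / 6760.00 = 60.00 cm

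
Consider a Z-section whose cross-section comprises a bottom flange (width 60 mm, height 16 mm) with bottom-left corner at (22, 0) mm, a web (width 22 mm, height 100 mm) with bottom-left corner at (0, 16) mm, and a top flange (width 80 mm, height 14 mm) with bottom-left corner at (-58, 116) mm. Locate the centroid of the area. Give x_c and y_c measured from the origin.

bottom flange: A = 60 × 16 = 960.00, centroid at (52.00, 8.00).
web: A = 22 × 100 = 2200.00, centroid at (11.00, 66.00).
top flange: A = 80 × 14 = 1120.00, centroid at (-18.00, 123.00).
ΣA = 4280.00 mm², ΣAx_c = 53960.00 mm³, ΣAy_c = 290640.00 mm³.
x_c = 53960.00/4280.00 = 12.61 mm; y_c = 290640.00/4280.00 = 67.91 mm.

x_c = 12.61 mm, y_c = 67.91 mm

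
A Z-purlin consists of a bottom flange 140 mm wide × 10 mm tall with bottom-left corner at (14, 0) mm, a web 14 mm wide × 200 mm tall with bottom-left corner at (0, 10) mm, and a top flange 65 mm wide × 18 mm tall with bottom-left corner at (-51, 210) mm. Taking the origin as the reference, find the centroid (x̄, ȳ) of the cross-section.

x̄ = 21.52 mm, ȳ = 106.37 mm

bottom flange: A = 140 × 10 = 1400.00, centroid at (84.00, 5.00).
web: A = 14 × 200 = 2800.00, centroid at (7.00, 110.00).
top flange: A = 65 × 18 = 1170.00, centroid at (-18.50, 219.00).
ΣA = 5370.00 mm²
ΣAx̄ = (1400.00)(84.00) + (2800.00)(7.00) + (1170.00)(-18.50) = 115555.00 mm³
ΣAȳ = (1400.00)(5.00) + (2800.00)(110.00) + (1170.00)(219.00) = 571230.00 mm³
x̄ = 115555.00 / 5370.00 = 21.52 mm
ȳ = 571230.00 / 5370.00 = 106.37 mm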